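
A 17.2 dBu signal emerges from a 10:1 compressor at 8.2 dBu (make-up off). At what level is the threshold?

Input is 10 dB above T (since output overshoot × R = input overshoot: (8.2 − T)·10 = 17.2 − T gives T = 7.2 dBu).
Check: 7.2 + (17.2 − 7.2)/10 = 7.2 + 1 = 8.2 dBu. ✓

7.2 dBu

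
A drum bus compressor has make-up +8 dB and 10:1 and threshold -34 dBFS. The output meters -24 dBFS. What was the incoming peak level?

Before make-up, the level was -24 − 8 = -32 dBFS.
The compressed level sits -32 − (-34) = 2 dB over threshold.
Undo the ratio: input overshoot = 2 × 10 = 20 dB, giving input = -14 dBFS.

-14 dBFS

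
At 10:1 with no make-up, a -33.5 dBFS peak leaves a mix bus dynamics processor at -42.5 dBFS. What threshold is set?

Let T be the threshold. Output overshoot = (input overshoot)/R, so -42.5 − T = (-33.5 − T)/10.
10·(-42.5 − T) = -33.5 − T → 9·T = -425 − (-33.5) = -391.5.
T = -391.5/9 = -43.5 dBFS.

-43.5 dBFS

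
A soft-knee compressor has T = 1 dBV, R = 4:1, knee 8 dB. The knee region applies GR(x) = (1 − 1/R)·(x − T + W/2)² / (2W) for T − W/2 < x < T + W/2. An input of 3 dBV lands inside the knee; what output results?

x − T + W/2 = 3 − 1 + 4 = 6.
GR = (1 − 1/4) × 6² / 16 = 0.75 × 36 / 16 = 1.6875 dB.
Output = 3 − 1.6875 = 1.3125 dBV.

1.3125 dBV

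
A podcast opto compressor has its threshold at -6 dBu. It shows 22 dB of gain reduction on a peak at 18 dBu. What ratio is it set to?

12:1

Input overshoot = 18 − (-6) = 24 dB.
Output overshoot = 24 − 22 = 2 dB.
Ratio = input overshoot / output overshoot = 24 / 2 = 12.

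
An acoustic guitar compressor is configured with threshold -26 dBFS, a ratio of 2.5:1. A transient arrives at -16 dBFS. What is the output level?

-22 dBFS

The input is 10 dB above the -26 dBFS threshold.
At 2.5:1 the overshoot is divided by 2.5, leaving 4 dB above threshold.
So the level is -26 + 4 = -22 dBFS.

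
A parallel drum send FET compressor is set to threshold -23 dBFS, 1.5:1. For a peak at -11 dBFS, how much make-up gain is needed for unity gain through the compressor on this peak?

4 dB

The peak compresses to -23 + 12/1.5 = -15 dBFS.
To reach -11 dBFS requires -11 − (-15) = 4 dB of make-up.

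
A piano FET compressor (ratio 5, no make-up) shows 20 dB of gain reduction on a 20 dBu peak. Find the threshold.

Let T be the threshold. Output overshoot = (input overshoot)/R, so 0 − T = (20 − T)/5.
5·(0 − T) = 20 − T → 4·T = 0 − 20 = -20.
T = -20/4 = -5 dBu.

-5 dBu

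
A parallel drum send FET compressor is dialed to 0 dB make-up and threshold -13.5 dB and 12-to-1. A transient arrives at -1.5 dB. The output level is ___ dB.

-12.5 dB

-1.5 dB sits 12 dB over threshold.
At 12:1 the overshoot is divided by 12, leaving 1 dB above threshold.
That puts the output at -12.5 dB.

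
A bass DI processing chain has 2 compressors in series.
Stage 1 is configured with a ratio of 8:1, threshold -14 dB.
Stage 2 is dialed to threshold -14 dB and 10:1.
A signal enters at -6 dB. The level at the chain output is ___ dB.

Stage 1: 8 dB above -14 dB, reduced 8:1 to 1 dB above → -13 dB.
Stage 2: 1 dB above -14 dB, reduced 10:1 to 0.1 dB above → -13.9 dB.

-13.9 dB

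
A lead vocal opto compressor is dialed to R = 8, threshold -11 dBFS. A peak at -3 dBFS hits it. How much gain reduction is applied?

Overshoot = -3 − (-11) = 8 dB.
After 8:1 compression the overshoot becomes 8/8 = 1 dB.
GR = overshoot in − overshoot out = 8 − 1 = 7 dB.

7 dB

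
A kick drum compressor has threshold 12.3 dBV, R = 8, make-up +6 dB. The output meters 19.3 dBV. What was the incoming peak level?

Stripping the +6 dB make-up gives 13.3 dBV at the gain stage.
Post-compression overshoot = 13.3 − 12.3 = 1 dB.
Input overshoot = R × output overshoot = 8 dB → input = 12.3 + 8 = 20.3 dBV.

20.3 dBV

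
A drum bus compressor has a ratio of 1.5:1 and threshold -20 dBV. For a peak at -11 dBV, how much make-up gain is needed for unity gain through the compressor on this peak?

3 dB

Without make-up, output = threshold + overshoot/1.5 = -20 + 6 = -14 dBV.
Gap to target: 3 dB.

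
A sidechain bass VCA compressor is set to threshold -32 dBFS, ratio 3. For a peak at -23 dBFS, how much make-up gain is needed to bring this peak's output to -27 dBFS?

Without make-up, output = threshold + overshoot/3 = -32 + 3 = -29 dBFS.
Gap to target: 2 dB.

2 dB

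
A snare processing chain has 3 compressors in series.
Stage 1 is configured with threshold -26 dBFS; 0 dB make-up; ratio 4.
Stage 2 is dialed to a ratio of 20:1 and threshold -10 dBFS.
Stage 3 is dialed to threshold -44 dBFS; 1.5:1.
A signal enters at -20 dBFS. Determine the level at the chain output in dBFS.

-31 dBFS

Stage 1: -20 dBFS is 6 dB over -26 dBFS; at 4:1 that becomes 1.5 dB over, giving -24.5 dBFS.
Stage 2: below threshold (-24.5 ≤ -10); passes unchanged; output -24.5 dBFS.
Stage 3: 19.5 dB above -44 dBFS, reduced 1.5:1 to 13 dB above → -31 dBFS.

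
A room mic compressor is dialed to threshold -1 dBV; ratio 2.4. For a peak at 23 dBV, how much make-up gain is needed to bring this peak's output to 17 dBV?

Overshoot 24 dB → 24/2.4 = 10 dB after compression, so the compressed level is -1 + 10 = 9 dBV.
Make-up = target − compressed = 17 − 9 = 8 dB.

8 dB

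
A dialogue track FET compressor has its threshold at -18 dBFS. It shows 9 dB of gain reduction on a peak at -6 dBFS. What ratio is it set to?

4:1

Input overshoot = -6 − (-18) = 12 dB.
Output overshoot = 12 − 9 = 3 dB.
Ratio = input overshoot / output overshoot = 12 / 3 = 4.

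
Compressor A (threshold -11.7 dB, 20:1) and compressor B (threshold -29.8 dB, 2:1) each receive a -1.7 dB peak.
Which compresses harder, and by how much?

A: 10 dB over, compressed to 0.5 dB over, so 9.5 dB of GR.
B: 28.1 dB over, compressed to 14.05 dB over, so 14.05 dB of GR.
Difference: 4.55 dB in favour of B.

B, by 4.55 dB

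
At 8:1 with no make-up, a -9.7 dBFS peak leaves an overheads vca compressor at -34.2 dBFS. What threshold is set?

Gain reduction = -9.7 − (-34.2) = 24.5 dB; output overshoot = GR / (R − 1) = 24.5 / 7 = 3.5 dB.
Threshold = output − output overshoot = -34.2 − 3.5 = -37.7 dBFS.

-37.7 dBFS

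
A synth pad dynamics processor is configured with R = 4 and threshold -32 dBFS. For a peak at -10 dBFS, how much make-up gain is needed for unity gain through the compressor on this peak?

16.5 dB

Overshoot 22 dB → 22/4 = 5.5 dB after compression, so the compressed level is -32 + 5.5 = -26.5 dBFS.
Make-up = target − compressed = -10 − (-26.5) = 16.5 dB.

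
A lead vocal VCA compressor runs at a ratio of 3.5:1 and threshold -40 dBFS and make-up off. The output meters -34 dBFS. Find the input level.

-19 dBFS

The compressed level sits -34 − (-40) = 6 dB over threshold.
Before 3.5:1 compression the overshoot was 6 × 3.5 = 21 dB, so input = -40 + 21 = -19 dBFS.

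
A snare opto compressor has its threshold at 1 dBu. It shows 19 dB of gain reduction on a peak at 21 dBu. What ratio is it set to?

20:1

Input overshoot = 21 − 1 = 20 dB.
Output overshoot = 20 − 19 = 1 dB.
Ratio = input overshoot / output overshoot = 20 / 1 = 20.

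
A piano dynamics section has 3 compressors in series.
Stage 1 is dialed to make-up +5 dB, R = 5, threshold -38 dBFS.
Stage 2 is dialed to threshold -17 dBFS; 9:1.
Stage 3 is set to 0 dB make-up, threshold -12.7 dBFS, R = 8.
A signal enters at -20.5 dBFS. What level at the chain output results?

Stage 1: 17.5 dB above -38 dBFS, reduced 5:1 to 3.5 dB above → -34.5 dBFS; +5 dB make-up → -29.5 dBFS.
Stage 2: below threshold (-29.5 ≤ -17); passes unchanged; output -29.5 dBFS.
Stage 3: below threshold (-29.5 ≤ -12.7); passes unchanged; output -29.5 dBFS.

-29.5 dBFS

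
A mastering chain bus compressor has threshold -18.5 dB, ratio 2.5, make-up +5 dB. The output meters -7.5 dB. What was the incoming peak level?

Before make-up, the level was -7.5 − 5 = -12.5 dB.
That's 6 dB above the -18.5 dB threshold.
Before 2.5:1 compression the overshoot was 6 × 2.5 = 15 dB, so input = -18.5 + 15 = -3.5 dB.

-3.5 dB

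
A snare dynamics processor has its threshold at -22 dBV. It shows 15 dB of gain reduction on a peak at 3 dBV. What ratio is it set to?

2.5:1

Input overshoot = 3 − (-22) = 25 dB.
Output overshoot = 25 − 15 = 10 dB.
Ratio = input overshoot / output overshoot = 25 / 10 = 2.5.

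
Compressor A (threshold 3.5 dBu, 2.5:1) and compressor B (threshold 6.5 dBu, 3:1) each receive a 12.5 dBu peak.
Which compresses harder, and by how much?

A, by 1.4 dB

A: overshoot 9 dB → output overshoot 3.6 dB → GR 5.4 dB.
B: overshoot 6 dB → output overshoot 2 dB → GR 4 dB.
Difference: 1.4 dB in favour of A.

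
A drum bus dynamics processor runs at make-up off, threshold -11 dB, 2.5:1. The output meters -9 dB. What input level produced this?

That's 2 dB above the -11 dB threshold.
Undo the ratio: input overshoot = 2 × 2.5 = 5 dB, giving input = -6 dB.

-6 dB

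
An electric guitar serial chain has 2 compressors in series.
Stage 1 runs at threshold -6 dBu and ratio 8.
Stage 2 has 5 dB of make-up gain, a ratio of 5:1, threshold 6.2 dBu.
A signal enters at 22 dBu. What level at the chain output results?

2.5 dBu

Stage 1: overshoot 28 dB → 28/8 = 3.5 dB → -2.5 dBu.
Stage 2: -2.5 dBu ≤ 6.2 dBu, so stage 2 doesn't engage; make-up brings it to 2.5 dBu.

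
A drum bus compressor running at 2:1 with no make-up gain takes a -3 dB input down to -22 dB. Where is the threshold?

Input is 38 dB above T (since output overshoot × R = input overshoot: (-22 − T)·2 = -3 − T gives T = -41 dB).
Check: -41 + (-3 − (-41))/2 = -41 + 19 = -22 dB. ✓

-41 dB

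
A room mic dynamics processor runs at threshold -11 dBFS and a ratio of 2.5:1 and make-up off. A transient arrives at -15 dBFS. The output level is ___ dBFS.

-15 dBFS is 4 dB below the -11 dBFS threshold, so no gain reduction is applied.
Output = input = -15 dBFS.

-15 dBFS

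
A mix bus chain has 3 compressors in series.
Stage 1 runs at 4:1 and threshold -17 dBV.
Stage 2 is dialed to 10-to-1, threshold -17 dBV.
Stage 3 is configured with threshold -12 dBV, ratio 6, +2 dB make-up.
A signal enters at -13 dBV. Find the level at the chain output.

-14.9 dBV

Stage 1: -13 dBV is 4 dB over -17 dBV; at 4:1 that becomes 1 dB over, giving -16 dBV.
Stage 2: -16 dBV is 1 dB over -17 dBV; at 10:1 that becomes 0.1 dB over, giving -16.9 dBV.
Stage 3: -16.9 dBV ≤ -12 dBV, so stage 3 doesn't engage; make-up brings it to -14.9 dBV.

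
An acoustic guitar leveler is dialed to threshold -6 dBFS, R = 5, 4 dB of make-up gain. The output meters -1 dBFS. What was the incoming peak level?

-1 dBFS

Before make-up, the level was -1 − 4 = -5 dBFS.
That's 1 dB above the -6 dBFS threshold.
Undo the ratio: input overshoot = 1 × 5 = 5 dB, giving input = -1 dBFS.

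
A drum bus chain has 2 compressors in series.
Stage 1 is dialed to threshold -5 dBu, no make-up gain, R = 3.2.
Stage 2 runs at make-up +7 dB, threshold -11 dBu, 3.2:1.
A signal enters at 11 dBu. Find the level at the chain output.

-0.5625 dBu

Stage 1: overshoot 16 dB → 16/3.2 = 5 dB → 0 dBu.
Stage 2: 11 dB above -11 dBu, reduced 3.2:1 to 3.4375 dB above → -7.5625 dBu; +7 dB make-up → -0.5625 dBu.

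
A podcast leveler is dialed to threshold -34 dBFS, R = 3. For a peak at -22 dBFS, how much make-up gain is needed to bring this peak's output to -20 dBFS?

Overshoot 12 dB → 12/3 = 4 dB after compression, so the compressed level is -34 + 4 = -30 dBFS.
Make-up = target − compressed = -20 − (-30) = 10 dB.

10 dB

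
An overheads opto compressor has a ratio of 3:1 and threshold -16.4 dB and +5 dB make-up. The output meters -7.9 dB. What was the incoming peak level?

-5.9 dB

Before make-up, the level was -7.9 − 5 = -12.9 dB.
Post-compression overshoot = -12.9 − (-16.4) = 3.5 dB.
Before 3:1 compression the overshoot was 3.5 × 3 = 10.5 dB, so input = -16.4 + 10.5 = -5.9 dB.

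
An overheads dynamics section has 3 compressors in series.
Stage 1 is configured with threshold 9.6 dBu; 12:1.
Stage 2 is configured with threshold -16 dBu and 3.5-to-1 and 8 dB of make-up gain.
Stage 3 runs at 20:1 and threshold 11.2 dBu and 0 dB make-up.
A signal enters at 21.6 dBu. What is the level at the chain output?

-0.4 dBu

Stage 1: 21.6 dBu is 12 dB over 9.6 dBu; at 12:1 that becomes 1 dB over, giving 10.6 dBu.
Stage 2: 10.6 dBu is 26.6 dB over -16 dBu; at 3.5:1 that becomes 7.6 dB over, giving -8.4 dBu; +8 dB make-up → -0.4 dBu.
Stage 3: below threshold (-0.4 ≤ 11.2); passes unchanged; output -0.4 dBu.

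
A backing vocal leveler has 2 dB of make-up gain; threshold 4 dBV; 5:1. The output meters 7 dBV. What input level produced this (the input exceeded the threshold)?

Stripping the +2 dB make-up gives 5 dBV at the gain stage.
That's 1 dB above the 4 dBV threshold.
Before 5:1 compression the overshoot was 1 × 5 = 5 dB, so input = 4 + 5 = 9 dBV.

9 dBV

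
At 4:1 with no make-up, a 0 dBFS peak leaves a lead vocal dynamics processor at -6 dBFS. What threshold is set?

-8 dBFS

Let T be the threshold. Output overshoot = (input overshoot)/R, so -6 − T = (0 − T)/4.
4·(-6 − T) = 0 − T → 3·T = -24 − 0 = -24.
T = -24/3 = -8 dBFS.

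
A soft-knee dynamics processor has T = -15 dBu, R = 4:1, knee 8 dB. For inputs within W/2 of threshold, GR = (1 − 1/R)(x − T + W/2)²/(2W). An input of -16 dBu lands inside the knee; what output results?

x − T + W/2 = -16 − (-15) + 4 = 3.
GR = (1 − 1/4) × 3² / 16 = 0.75 × 9 / 16 = 0.421875 dB.
Output = -16 − 0.421875 = -16.421875 dBu.

-16.421875 dBu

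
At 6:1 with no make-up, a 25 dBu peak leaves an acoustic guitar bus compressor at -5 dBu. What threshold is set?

Input is 36 dB above T (since output overshoot × R = input overshoot: (-5 − T)·6 = 25 − T gives T = -11 dBu).
Check: -11 + (25 − (-11))/6 = -11 + 6 = -5 dBu. ✓

-11 dBu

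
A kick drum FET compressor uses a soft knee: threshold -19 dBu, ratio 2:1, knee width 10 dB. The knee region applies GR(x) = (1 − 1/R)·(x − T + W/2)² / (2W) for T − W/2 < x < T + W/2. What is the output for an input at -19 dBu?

-19.625 dBu

x − T + W/2 = -19 − (-19) + 5 = 5.
GR = (1 − 1/2) × 5² / 20 = 0.5 × 25 / 20 = 0.625 dB.
Output = -19 − 0.625 = -19.625 dBu.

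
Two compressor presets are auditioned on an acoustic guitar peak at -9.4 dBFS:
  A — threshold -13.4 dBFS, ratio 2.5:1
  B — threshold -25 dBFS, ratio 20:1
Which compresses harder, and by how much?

B, by 12.42 dB

A: GR = 4 − 4/2.5 = 2.4 dB.
B: GR = 15.6 − 15.6/20 = 14.82 dB.
B applies 12.42 dB more gain reduction.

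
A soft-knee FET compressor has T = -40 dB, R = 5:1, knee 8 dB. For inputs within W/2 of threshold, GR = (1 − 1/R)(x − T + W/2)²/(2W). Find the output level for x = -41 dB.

x − T + W/2 = -41 − (-40) + 4 = 3.
GR = (1 − 1/5) × 3² / 16 = 0.8 × 9 / 16 = 0.45 dB.
Output = -41 − 0.45 = -41.45 dB.

-41.45 dB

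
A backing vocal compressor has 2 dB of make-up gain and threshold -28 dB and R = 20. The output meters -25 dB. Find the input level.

-8 dB

Remove make-up: -25 − 2 = -27 dB.
Post-compression overshoot = -27 − (-28) = 1 dB.
Undo the ratio: input overshoot = 1 × 20 = 20 dB, giving input = -8 dB.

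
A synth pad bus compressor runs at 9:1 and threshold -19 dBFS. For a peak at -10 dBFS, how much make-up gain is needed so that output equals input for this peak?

8 dB

The peak compresses to -19 + 9/9 = -18 dBFS.
To reach -10 dBFS requires -10 − (-18) = 8 dB of make-up.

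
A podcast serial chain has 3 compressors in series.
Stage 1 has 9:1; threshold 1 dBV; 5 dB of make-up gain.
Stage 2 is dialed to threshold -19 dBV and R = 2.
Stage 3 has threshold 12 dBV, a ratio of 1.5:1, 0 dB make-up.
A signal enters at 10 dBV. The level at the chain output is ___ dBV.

Stage 1: 9 dB above 1 dBV, reduced 9:1 to 1 dB above → 2 dBV; +5 dB make-up → 7 dBV.
Stage 2: 26 dB above -19 dBV, reduced 2:1 to 13 dB above → -6 dBV.
Stage 3: -6 dBV ≤ 12 dBV, so stage 3 doesn't engage; output -6 dBV.

-6 dBV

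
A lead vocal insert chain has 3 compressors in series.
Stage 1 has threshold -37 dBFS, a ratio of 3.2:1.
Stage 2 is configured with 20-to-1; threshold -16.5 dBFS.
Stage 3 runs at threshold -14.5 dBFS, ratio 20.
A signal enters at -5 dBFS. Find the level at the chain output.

Stage 1: overshoot 32 dB → 32/3.2 = 10 dB → -27 dBFS.
Stage 2: below threshold (-27 ≤ -16.5); passes unchanged; output -27 dBFS.
Stage 3: -27 dBFS ≤ -14.5 dBFS, so stage 3 doesn't engage; output -27 dBFS.

-27 dBFS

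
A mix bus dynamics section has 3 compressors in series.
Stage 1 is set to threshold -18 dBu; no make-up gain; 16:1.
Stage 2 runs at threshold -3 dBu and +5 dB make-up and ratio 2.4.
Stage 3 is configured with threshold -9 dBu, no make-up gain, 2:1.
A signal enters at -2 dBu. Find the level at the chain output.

Stage 1: overshoot 16 dB → 16/16 = 1 dB → -17 dBu.
Stage 2: -17 dBu ≤ -3 dBu, so stage 2 doesn't engage; make-up brings it to -12 dBu.
Stage 3: -12 dBu ≤ -9 dBu, so stage 3 doesn't engage; output -12 dBu.

-12 dBu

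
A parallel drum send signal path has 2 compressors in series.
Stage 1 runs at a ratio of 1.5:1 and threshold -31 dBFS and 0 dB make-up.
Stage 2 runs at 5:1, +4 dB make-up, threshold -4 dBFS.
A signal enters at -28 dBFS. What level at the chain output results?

Stage 1: overshoot 3 dB → 3/1.5 = 2 dB → -29 dBFS.
Stage 2: -29 dBFS is at or below the -4 dBFS threshold — no compression; make-up brings it to -25 dBFS.

-25 dBFS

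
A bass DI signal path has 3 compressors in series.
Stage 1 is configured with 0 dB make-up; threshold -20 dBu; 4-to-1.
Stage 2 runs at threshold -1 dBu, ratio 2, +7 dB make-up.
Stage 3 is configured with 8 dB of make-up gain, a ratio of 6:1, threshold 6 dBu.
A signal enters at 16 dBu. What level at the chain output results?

4 dBu

Stage 1: overshoot 36 dB → 36/4 = 9 dB → -11 dBu.
Stage 2: -11 dBu ≤ -1 dBu, so stage 2 doesn't engage; make-up brings it to -4 dBu.
Stage 3: -4 dBu is at or below the 6 dBu threshold — no compression; make-up brings it to 4 dBu.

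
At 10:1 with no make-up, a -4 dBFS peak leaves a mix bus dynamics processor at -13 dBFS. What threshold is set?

Gain reduction = -4 − (-13) = 9 dB; output overshoot = GR / (R − 1) = 9 / 9 = 1 dB.
Threshold = output − output overshoot = -13 − 1 = -14 dBFS.

-14 dBFS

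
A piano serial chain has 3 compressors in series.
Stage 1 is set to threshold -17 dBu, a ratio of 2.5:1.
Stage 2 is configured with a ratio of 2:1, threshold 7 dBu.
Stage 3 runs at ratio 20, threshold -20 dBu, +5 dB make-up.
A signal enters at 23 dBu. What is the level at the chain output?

Stage 1: 40 dB above -17 dBu, reduced 2.5:1 to 16 dB above → -1 dBu.
Stage 2: -1 dBu ≤ 7 dBu, so stage 2 doesn't engage; output -1 dBu.
Stage 3: 19 dB above -20 dBu, reduced 20:1 to 0.95 dB above → -19.05 dBu; +5 dB make-up → -14.05 dBu.

-14.05 dBu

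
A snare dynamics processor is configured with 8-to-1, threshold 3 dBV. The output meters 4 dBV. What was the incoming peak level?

11 dBV

That's 1 dB above the 3 dBV threshold.
Undo the ratio: input overshoot = 1 × 8 = 8 dB, giving input = 11 dBV.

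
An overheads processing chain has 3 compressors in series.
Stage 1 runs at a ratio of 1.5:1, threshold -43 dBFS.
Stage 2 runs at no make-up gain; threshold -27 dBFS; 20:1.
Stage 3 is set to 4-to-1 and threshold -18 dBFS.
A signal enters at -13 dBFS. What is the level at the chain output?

Stage 1: overshoot 30 dB → 30/1.5 = 20 dB → -23 dBFS.
Stage 2: -23 dBFS is 4 dB over -27 dBFS; at 20:1 that becomes 0.2 dB over, giving -26.8 dBFS.
Stage 3: -26.8 dBFS ≤ -18 dBFS, so stage 3 doesn't engage; output -26.8 dBFS.

-26.8 dBFS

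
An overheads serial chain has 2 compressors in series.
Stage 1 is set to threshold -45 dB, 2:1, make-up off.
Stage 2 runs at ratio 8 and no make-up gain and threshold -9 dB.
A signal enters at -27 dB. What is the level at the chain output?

Stage 1: 18 dB above -45 dB, reduced 2:1 to 9 dB above → -36 dB.
Stage 2: -36 dB ≤ -9 dB, so stage 2 doesn't engage; output -36 dB.

-36 dB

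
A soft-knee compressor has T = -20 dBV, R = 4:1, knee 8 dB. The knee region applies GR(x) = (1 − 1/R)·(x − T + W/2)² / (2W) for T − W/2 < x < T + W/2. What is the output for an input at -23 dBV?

x − T + W/2 = -23 − (-20) + 4 = 1.
GR = (1 − 1/4) × 1² / 16 = 0.75 × 1 / 16 = 0.046875 dB.
Output = -23 − 0.046875 = -23.046875 dBV.

-23.046875 dBV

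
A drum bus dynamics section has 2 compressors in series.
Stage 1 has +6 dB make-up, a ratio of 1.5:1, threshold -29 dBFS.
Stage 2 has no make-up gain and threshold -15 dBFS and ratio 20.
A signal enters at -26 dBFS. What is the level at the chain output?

Stage 1: 3 dB above -29 dBFS, reduced 1.5:1 to 2 dB above → -27 dBFS; +6 dB make-up → -21 dBFS.
Stage 2: -21 dBFS is at or below the -15 dBFS threshold — no compression; output -21 dBFS.

-21 dBFS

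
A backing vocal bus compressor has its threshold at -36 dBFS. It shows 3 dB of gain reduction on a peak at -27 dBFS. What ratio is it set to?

1.5:1

Input overshoot = -27 − (-36) = 9 dB.
Output overshoot = 9 − 3 = 6 dB.
Ratio = input overshoot / output overshoot = 9 / 6 = 1.5.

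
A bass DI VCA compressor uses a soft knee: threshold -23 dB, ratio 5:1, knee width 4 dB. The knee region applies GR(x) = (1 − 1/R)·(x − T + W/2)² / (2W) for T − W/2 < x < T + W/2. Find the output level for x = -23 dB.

x − T + W/2 = -23 − (-23) + 2 = 2.
GR = (1 − 1/5) × 2² / 8 = 0.8 × 4 / 8 = 0.4 dB.
Output = -23 − 0.4 = -23.4 dB.

-23.4 dB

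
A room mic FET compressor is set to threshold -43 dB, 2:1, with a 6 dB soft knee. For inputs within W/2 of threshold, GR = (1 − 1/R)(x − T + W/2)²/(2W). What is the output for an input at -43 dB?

x − T + W/2 = -43 − (-43) + 3 = 3.
GR = (1 − 1/2) × 3² / 12 = 0.5 × 9 / 12 = 0.375 dB.
Output = -43 − 0.375 = -43.375 dB.

-43.375 dB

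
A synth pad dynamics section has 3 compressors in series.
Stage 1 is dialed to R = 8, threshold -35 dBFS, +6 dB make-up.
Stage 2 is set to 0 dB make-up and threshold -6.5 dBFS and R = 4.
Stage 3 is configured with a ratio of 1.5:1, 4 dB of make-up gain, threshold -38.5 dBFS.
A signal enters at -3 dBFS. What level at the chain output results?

-25.5 dBFS

Stage 1: overshoot 32 dB → 32/8 = 4 dB → -31 dBFS; +6 dB make-up → -25 dBFS.
Stage 2: -25 dBFS is at or below the -6.5 dBFS threshold — no compression; output -25 dBFS.
Stage 3: 13.5 dB above -38.5 dBFS, reduced 1.5:1 to 9 dB above → -29.5 dBFS; +4 dB make-up → -25.5 dBFS.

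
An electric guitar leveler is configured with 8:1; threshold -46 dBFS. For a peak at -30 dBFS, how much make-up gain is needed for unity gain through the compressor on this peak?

Overshoot 16 dB → 16/8 = 2 dB after compression, so the compressed level is -46 + 2 = -44 dBFS.
Make-up = target − compressed = -30 − (-44) = 14 dB.

14 dB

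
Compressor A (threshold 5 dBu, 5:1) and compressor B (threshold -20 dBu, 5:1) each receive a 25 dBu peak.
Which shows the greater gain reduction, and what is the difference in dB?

A: overshoot 20 dB → output overshoot 4 dB → GR 16 dB.
B: overshoot 45 dB → output overshoot 9 dB → GR 36 dB.
Difference: 20 dB in favour of B.

B, by 20 dB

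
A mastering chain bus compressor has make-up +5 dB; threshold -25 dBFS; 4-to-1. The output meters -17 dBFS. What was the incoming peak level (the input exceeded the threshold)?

Before make-up, the level was -17 − 5 = -22 dBFS.
Post-compression overshoot = -22 − (-25) = 3 dB.
Input overshoot = R × output overshoot = 12 dB → input = -25 + 12 = -13 dBFS.

-13 dBFS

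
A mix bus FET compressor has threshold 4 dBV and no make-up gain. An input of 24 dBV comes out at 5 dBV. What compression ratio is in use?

20:1

Input overshoot = 24 − 4 = 20 dB; output overshoot = 5 − 4 = 1 dB.
Ratio = 20 / 1 = 20.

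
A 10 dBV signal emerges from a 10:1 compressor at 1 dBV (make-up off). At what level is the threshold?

Let T be the threshold. Output overshoot = (input overshoot)/R, so 1 − T = (10 − T)/10.
10·(1 − T) = 10 − T → 9·T = 10 − 10 = 0.
T = 0/9 = 0 dBV.

0 dBV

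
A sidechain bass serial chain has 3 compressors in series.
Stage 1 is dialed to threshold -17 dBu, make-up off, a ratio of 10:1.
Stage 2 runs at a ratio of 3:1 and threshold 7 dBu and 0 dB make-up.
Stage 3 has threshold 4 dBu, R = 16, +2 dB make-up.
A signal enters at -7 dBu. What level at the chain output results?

-14 dBu

Stage 1: 10 dB above -17 dBu, reduced 10:1 to 1 dB above → -16 dBu.
Stage 2: -16 dBu ≤ 7 dBu, so stage 2 doesn't engage; output -16 dBu.
Stage 3: -16 dBu is at or below the 4 dBu threshold — no compression; make-up brings it to -14 dBu.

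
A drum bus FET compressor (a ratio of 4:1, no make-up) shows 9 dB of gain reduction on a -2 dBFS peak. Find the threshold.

-14 dBFS

Gain reduction = -2 − (-11) = 9 dB; output overshoot = GR / (R − 1) = 9 / 3 = 3 dB.
Threshold = output − output overshoot = -11 − 3 = -14 dBFS.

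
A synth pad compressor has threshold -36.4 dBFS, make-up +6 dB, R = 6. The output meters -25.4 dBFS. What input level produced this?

-6.4 dBFS

Before make-up, the level was -25.4 − 6 = -31.4 dBFS.
The compressed level sits -31.4 − (-36.4) = 5 dB over threshold.
Before 6:1 compression the overshoot was 5 × 6 = 30 dB, so input = -36.4 + 30 = -6.4 dBFS.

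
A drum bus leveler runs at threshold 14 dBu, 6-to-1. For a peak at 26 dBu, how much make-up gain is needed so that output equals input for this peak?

Without make-up, output = threshold + overshoot/6 = 14 + 2 = 16 dBu.
Gap to target: 10 dB.

10 dB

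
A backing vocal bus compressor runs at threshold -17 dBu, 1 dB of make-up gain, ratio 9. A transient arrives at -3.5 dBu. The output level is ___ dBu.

-14.5 dBu

Overshoot: -3.5 − (-17) = 13.5 dB.
At 9:1 the overshoot is divided by 9, leaving 1.5 dB above threshold.
Output = -17 + 1.5 = -15.5 dBu; make-up adds 1 dB, giving -14.5 dBu.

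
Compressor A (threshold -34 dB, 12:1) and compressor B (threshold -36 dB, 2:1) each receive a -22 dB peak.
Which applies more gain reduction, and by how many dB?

A, by 4 dB

A: overshoot 12 dB → output overshoot 1 dB → GR 11 dB.
B: overshoot 14 dB → output overshoot 7 dB → GR 7 dB.
A applies 4 dB more gain reduction.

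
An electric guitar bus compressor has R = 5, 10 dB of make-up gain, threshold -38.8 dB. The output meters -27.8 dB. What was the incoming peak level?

Before make-up, the level was -27.8 − 10 = -37.8 dB.
That's 1 dB above the -38.8 dB threshold.
Undo the ratio: input overshoot = 1 × 5 = 5 dB, giving input = -33.8 dB.

-33.8 dB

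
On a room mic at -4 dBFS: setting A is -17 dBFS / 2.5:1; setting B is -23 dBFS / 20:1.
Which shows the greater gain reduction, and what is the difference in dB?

A: GR = 13 − 13/2.5 = 7.8 dB.
B: GR = 19 − 19/20 = 18.05 dB.
B applies 10.25 dB more gain reduction.

B, by 10.25 dB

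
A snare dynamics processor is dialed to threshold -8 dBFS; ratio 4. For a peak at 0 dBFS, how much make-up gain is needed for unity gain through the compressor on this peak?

Without make-up, output = threshold + overshoot/4 = -8 + 2 = -6 dBFS.
Gap to target: 6 dB.

6 dB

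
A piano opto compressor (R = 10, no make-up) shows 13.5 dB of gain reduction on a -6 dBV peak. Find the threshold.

Let T be the threshold. Output overshoot = (input overshoot)/R, so -19.5 − T = (-6 − T)/10.
10·(-19.5 − T) = -6 − T → 9·T = -195 − (-6) = -189.
T = -189/9 = -21 dBV.

-21 dBV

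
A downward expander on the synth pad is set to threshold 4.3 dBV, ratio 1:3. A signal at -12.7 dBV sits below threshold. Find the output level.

Below threshold, a 1:3 expander applies gain = (3−1)×(T − x) of attenuation.
(3−1) × 17 = 34 dB, so output = -12.7 − 34 = -46.7 dBV.

-46.7 dBV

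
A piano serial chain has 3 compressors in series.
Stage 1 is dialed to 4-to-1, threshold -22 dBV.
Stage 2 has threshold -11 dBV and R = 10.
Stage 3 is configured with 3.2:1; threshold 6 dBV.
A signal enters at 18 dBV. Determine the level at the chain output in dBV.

Stage 1: 18 dBV is 40 dB over -22 dBV; at 4:1 that becomes 10 dB over, giving -12 dBV.
Stage 2: -12 dBV ≤ -11 dBV, so stage 2 doesn't engage; output -12 dBV.
Stage 3: -12 dBV ≤ 6 dBV, so stage 3 doesn't engage; output -12 dBV.

-12 dBV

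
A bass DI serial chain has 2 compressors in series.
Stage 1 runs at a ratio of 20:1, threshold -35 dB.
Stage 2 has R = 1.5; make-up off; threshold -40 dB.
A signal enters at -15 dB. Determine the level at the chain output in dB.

-36 dB

Stage 1: overshoot 20 dB → 20/20 = 1 dB → -34 dB.
Stage 2: -34 dB is 6 dB over -40 dB; at 1.5:1 that becomes 4 dB over, giving -36 dB.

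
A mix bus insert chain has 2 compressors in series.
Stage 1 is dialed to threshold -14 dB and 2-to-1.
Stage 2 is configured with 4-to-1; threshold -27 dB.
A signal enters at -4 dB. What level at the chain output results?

Stage 1: overshoot 10 dB → 10/2 = 5 dB → -9 dB.
Stage 2: overshoot 18 dB → 18/4 = 4.5 dB → -22.5 dB.

-22.5 dB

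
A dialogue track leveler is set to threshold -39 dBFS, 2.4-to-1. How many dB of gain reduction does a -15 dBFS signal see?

-15 dBFS exceeds the threshold by 24 dB.
After 2.4:1 compression the overshoot becomes 24/2.4 = 10 dB.
Gain reduction = 24 − 10 = 14 dB.

14 dB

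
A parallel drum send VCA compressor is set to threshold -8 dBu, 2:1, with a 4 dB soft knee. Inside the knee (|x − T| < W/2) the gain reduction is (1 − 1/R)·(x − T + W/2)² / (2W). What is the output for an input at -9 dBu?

-9.0625 dBu

x − T + W/2 = -9 − (-8) + 2 = 1.
GR = (1 − 1/2) × 1² / 8 = 0.5 × 1 / 8 = 0.0625 dB.
Output = -9 − 0.0625 = -9.0625 dBu.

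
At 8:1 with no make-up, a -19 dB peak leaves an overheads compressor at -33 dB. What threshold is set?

Let T be the threshold. Output overshoot = (input overshoot)/R, so -33 − T = (-19 − T)/8.
8·(-33 − T) = -19 − T → 7·T = -264 − (-19) = -245.
T = -245/7 = -35 dB.

-35 dB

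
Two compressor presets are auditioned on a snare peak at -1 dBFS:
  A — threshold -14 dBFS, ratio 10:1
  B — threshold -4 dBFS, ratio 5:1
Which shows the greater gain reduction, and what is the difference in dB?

A, by 9.3 dB

A: 13 dB over, compressed to 1.3 dB over, so 11.7 dB of GR.
B: 3 dB over, compressed to 0.6 dB over, so 2.4 dB of GR.
A applies 9.3 dB more gain reduction.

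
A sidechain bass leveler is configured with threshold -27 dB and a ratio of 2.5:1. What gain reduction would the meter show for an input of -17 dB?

Overshoot = -17 − (-27) = 10 dB.
After 2.5:1 compression the overshoot becomes 10/2.5 = 4 dB.
Gain reduction = 10 − 4 = 6 dB.

6 dB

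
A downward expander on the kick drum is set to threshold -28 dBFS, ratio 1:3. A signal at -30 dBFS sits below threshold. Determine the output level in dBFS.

-34 dBFS

The input is 2 dB below the -28 dBFS threshold.
A 1:3 expander multiplies undershoot by 3: 2 × 3 = 6 dB below threshold.
Output = -28 − 6 = -34 dBFS.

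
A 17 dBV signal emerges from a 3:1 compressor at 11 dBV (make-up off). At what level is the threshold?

Input is 9 dB above T (since output overshoot × R = input overshoot: (11 − T)·3 = 17 − T gives T = 8 dBV).
Check: 8 + (17 − 8)/3 = 8 + 3 = 11 dBV. ✓

8 dBV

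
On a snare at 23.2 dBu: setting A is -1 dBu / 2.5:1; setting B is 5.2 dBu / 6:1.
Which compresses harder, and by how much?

B, by 0.48 dB

A: 24.2 dB over, compressed to 9.68 dB over, so 14.52 dB of GR.
B: 18 dB over, compressed to 3 dB over, so 15 dB of GR.
B reduces 0.48 dB more.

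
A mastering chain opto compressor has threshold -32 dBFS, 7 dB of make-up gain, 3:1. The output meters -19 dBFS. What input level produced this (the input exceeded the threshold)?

-14 dBFS

Before make-up, the level was -19 − 7 = -26 dBFS.
That's 6 dB above the -32 dBFS threshold.
Undo the ratio: input overshoot = 6 × 3 = 18 dB, giving input = -14 dBFS.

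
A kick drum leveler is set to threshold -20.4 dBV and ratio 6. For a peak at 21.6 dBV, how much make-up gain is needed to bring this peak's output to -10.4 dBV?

3 dB

Overshoot 42 dB → 42/6 = 7 dB after compression, so the compressed level is -20.4 + 7 = -13.4 dBV.
Make-up = target − compressed = -10.4 − (-13.4) = 3 dB.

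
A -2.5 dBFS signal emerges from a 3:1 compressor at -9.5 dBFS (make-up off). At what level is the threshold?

-13 dBFS

Input is 10.5 dB above T (since output overshoot × R = input overshoot: (-9.5 − T)·3 = -2.5 − T gives T = -13 dBFS).
Check: -13 + (-2.5 − (-13))/3 = -13 + 3.5 = -9.5 dBFS. ✓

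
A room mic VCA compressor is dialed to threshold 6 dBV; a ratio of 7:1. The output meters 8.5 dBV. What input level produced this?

Post-compression overshoot = 8.5 − 6 = 2.5 dB.
Input overshoot = R × output overshoot = 17.5 dB → input = 6 + 17.5 = 23.5 dBV.

23.5 dBV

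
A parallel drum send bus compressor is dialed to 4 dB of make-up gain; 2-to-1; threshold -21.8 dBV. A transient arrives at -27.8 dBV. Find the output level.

-27.8 dBV is 6 dB below the -21.8 dBV threshold, so no gain reduction is applied.
Make-up gain adds 4 dB: -27.8 + 4 = -23.8 dBV.

-23.8 dBV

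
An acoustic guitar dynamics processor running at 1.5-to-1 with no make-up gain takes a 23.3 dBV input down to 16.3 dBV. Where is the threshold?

Gain reduction = 23.3 − 16.3 = 7 dB; output overshoot = GR / (R − 1) = 7 / 0.5 = 14 dB.
Threshold = output − output overshoot = 16.3 − 14 = 2.3 dBV.

2.3 dBV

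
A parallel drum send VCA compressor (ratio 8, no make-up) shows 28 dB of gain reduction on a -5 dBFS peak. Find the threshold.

-37 dBFS

Input is 32 dB above T (since output overshoot × R = input overshoot: (-33 − T)·8 = -5 − T gives T = -37 dBFS).
Check: -37 + (-5 − (-37))/8 = -37 + 4 = -33 dBFS. ✓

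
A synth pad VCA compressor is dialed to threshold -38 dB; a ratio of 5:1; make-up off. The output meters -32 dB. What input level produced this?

That's 6 dB above the -38 dB threshold.
Undo the ratio: input overshoot = 6 × 5 = 30 dB, giving input = -8 dB.

-8 dB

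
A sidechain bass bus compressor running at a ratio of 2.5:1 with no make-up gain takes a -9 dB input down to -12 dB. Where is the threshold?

Let T be the threshold. Output overshoot = (input overshoot)/R, so -12 − T = (-9 − T)/2.5.
2.5·(-12 − T) = -9 − T → 1.5·T = -30 − (-9) = -21.
T = -21/1.5 = -14 dB.

-14 dB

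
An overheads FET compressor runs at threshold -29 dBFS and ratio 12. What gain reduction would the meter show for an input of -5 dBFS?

-5 dBFS exceeds the threshold by 24 dB.
After 12:1 compression the overshoot becomes 24/12 = 2 dB.
GR = overshoot in − overshoot out = 24 − 2 = 22 dB.

22 dB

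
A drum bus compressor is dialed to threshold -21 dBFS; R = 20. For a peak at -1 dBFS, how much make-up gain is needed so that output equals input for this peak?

19 dB

The peak compresses to -21 + 20/20 = -20 dBFS.
To reach -1 dBFS requires -1 − (-20) = 19 dB of make-up.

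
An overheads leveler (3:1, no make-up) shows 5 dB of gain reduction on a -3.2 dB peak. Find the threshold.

Let T be the threshold. Output overshoot = (input overshoot)/R, so -8.2 − T = (-3.2 − T)/3.
3·(-8.2 − T) = -3.2 − T → 2·T = -24.6 − (-3.2) = -21.4.
T = -21.4/2 = -10.7 dB.

-10.7 dB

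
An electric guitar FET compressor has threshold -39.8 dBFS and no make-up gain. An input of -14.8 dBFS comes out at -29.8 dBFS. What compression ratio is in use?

Input overshoot = -14.8 − (-39.8) = 25 dB; output overshoot = -29.8 − (-39.8) = 10 dB.
Ratio = 25 / 10 = 2.5.

2.5:1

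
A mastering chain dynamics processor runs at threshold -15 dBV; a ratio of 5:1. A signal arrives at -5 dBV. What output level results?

Overshoot: -5 − (-15) = 10 dB.
The 10 dB excess becomes 2 dB after 5:1 reduction.
So the level is -15 + 2 = -13 dBV.

-13 dBV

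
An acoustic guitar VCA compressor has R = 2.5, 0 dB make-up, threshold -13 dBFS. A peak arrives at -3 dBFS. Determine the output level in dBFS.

-3 dBFS sits 10 dB over threshold.
At 2.5:1 the overshoot is divided by 2.5, leaving 4 dB above threshold.
Output = -13 + 4 = -9 dBFS.

-9 dBFS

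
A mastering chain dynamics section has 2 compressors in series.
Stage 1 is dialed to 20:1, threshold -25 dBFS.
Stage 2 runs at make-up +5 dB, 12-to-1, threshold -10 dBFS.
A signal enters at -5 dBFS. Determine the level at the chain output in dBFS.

Stage 1: 20 dB above -25 dBFS, reduced 20:1 to 1 dB above → -24 dBFS.
Stage 2: below threshold (-24 ≤ -10); passes unchanged; make-up brings it to -19 dBFS.

-19 dBFS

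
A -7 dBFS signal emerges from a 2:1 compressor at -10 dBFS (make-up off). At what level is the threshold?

-13 dBFS

Input is 6 dB above T (since output overshoot × R = input overshoot: (-10 − T)·2 = -7 − T gives T = -13 dBFS).
Check: -13 + (-7 − (-13))/2 = -13 + 3 = -10 dBFS. ✓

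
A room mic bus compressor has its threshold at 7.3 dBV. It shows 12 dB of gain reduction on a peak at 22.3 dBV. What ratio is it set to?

5:1

Input overshoot = 22.3 − 7.3 = 15 dB.
Output overshoot = 15 − 12 = 3 dB.
Ratio = input overshoot / output overshoot = 15 / 3 = 5.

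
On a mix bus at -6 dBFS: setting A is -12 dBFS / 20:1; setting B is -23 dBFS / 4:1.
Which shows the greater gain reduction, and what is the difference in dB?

A: GR = 6 − 6/20 = 5.7 dB.
B: GR = 17 − 17/4 = 12.75 dB.
B applies 7.05 dB more gain reduction.

B, by 7.05 dB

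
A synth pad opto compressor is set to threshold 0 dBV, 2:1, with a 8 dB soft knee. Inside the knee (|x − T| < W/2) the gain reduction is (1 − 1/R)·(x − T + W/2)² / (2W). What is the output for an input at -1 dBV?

x − T + W/2 = -1 − 0 + 4 = 3.
GR = (1 − 1/2) × 3² / 16 = 0.5 × 9 / 16 = 0.28125 dB.
Output = -1 − 0.28125 = -1.28125 dBV.

-1.28125 dBV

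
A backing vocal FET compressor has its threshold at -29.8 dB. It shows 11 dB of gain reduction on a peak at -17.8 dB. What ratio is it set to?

Input overshoot = -17.8 − (-29.8) = 12 dB.
Output overshoot = 12 − 11 = 1 dB.
Ratio = input overshoot / output overshoot = 12 / 1 = 12.

12:1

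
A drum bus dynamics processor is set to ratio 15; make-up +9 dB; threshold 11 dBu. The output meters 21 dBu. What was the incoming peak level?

26 dBu

Stripping the +9 dB make-up gives 12 dBu at the gain stage.
Post-compression overshoot = 12 − 11 = 1 dB.
Input overshoot = R × output overshoot = 15 dB → input = 11 + 15 = 26 dBu.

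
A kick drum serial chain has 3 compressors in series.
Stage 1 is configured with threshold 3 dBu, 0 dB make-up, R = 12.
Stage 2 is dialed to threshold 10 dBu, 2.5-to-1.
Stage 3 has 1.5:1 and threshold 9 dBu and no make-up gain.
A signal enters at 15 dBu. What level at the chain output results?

4 dBu

Stage 1: 12 dB above 3 dBu, reduced 12:1 to 1 dB above → 4 dBu.
Stage 2: 4 dBu is at or below the 10 dBu threshold — no compression; output 4 dBu.
Stage 3: 4 dBu ≤ 9 dBu, so stage 3 doesn't engage; output 4 dBu.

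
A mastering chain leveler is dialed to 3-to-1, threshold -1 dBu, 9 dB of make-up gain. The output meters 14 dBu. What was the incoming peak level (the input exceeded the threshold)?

17 dBu

Remove make-up: 14 − 9 = 5 dBu.
That's 6 dB above the -1 dBu threshold.
Input overshoot = R × output overshoot = 18 dB → input = -1 + 18 = 17 dBu.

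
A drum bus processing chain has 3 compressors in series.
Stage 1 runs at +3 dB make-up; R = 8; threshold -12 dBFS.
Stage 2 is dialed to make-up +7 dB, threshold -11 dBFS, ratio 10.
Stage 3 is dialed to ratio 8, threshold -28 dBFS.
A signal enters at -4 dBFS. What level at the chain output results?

-24.9625 dBFS

Stage 1: 8 dB above -12 dBFS, reduced 8:1 to 1 dB above → -11 dBFS; +3 dB make-up → -8 dBFS.
Stage 2: overshoot 3 dB → 3/10 = 0.3 dB → -10.7 dBFS; +7 dB make-up → -3.7 dBFS.
Stage 3: overshoot 24.3 dB → 24.3/8 = 3.0375 dB → -24.9625 dBFS.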